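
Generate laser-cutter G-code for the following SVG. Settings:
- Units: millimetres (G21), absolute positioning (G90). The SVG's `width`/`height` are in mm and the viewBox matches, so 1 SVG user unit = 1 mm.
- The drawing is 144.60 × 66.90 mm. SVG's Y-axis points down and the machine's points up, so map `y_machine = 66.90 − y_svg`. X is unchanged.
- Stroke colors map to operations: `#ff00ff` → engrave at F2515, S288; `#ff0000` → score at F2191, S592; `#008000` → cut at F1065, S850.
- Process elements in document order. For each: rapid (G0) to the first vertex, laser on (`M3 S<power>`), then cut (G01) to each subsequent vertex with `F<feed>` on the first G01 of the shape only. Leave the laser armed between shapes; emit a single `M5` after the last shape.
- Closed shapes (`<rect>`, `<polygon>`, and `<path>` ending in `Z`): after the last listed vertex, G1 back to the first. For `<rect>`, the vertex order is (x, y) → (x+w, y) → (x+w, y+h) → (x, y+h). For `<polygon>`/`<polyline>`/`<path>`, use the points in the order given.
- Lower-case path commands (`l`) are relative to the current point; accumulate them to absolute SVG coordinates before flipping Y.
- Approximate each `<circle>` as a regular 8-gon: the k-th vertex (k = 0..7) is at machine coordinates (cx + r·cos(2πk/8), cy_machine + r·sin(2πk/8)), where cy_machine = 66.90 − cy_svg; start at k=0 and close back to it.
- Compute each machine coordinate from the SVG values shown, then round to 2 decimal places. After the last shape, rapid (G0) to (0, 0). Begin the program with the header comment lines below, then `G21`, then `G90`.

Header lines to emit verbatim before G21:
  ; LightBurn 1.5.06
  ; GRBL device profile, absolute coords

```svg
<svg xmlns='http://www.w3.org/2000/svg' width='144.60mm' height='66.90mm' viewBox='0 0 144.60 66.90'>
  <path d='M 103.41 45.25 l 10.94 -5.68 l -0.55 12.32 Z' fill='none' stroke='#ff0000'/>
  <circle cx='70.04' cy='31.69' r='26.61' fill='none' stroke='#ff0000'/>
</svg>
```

; LightBurn 1.5.06
; GRBL device profile, absolute coords
G21
G90
G0 X103.41 Y21.65
M3 S592
G01 X114.35 Y27.33 F2191
G01 X113.80 Y15.01
G01 X103.41 Y21.65
G0 X96.65 Y35.21
M3 S592
G01 X88.86 Y54.03 F2191
G01 X70.04 Y61.82
G01 X51.22 Y54.03
G01 X43.43 Y35.21
G01 X51.22 Y16.39
G01 X70.04 Y8.60
G01 X88.86 Y16.39
G01 X96.65 Y35.21
M5
G0 X0.00 Y0.00

viewBox `0 0 144.60 66.90` with mm width/height → 1 unit = 1 mm. Flip: y_m = 66.90 − y_svg.

**Shape 1** — `<path>` regular polygon, stroke `#ff0000` → score (S592, F2191). Machine vertices: (103.41,21.65) → (114.35,27.33) → (113.80,15.01) → (103.41,21.65). Closed: final G1 returns to the first vertex.

**Shape 2** — `<circle>` circle, stroke `#ff0000` → score (S592, F2191). Machine vertices: (96.65,35.21) → (88.86,54.03) → (70.04,61.82) → (51.22,54.03) → (43.43,35.21) → (51.22,16.39) → (70.04,8.60) → (88.86,16.39) → (96.65,35.21). Closed: final G1 returns to the first vertex.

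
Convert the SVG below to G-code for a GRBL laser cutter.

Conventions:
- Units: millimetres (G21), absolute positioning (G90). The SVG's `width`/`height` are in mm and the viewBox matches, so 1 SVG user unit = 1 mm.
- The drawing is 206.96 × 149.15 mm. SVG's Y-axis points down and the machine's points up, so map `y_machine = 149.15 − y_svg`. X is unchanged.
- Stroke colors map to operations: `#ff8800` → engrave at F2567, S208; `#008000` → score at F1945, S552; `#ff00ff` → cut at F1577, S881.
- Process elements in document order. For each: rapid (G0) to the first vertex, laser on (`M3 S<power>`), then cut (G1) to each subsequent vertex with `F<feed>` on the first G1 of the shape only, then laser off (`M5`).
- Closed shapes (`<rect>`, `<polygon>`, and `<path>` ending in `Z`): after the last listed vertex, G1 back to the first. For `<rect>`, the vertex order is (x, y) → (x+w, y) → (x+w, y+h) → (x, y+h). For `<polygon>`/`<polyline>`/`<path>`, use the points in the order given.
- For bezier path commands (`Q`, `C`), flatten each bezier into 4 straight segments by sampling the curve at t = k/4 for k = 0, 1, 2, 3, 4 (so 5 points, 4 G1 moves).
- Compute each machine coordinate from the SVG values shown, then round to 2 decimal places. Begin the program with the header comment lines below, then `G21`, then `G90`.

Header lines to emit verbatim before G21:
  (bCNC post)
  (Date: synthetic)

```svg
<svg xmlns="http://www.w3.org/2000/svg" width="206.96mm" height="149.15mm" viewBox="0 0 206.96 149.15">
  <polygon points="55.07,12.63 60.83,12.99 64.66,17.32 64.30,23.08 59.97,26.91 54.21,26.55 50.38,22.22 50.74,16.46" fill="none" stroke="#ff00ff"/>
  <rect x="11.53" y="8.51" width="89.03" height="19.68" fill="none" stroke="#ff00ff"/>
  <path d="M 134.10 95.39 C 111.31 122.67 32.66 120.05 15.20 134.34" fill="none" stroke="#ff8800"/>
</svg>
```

1 u = 1 mm; y_m = 149.15 − y.

[1] `<polygon>` regular polygon, #ff00ff→cut S881 F1577: (55.07,136.52) → (60.83,136.16) → (64.66,131.83) → (64.30,126.07) → (59.97,122.24) → (54.21,122.60) → (50.38,126.93) → (50.74,132.69) → (55.07,136.52) (closed)

[2] `<rect>` rectangle, #ff00ff→cut S881 F1577: (11.53,140.64) → (100.56,140.64) → (100.56,120.96) → (11.53,120.96) → (11.53,140.64) (closed)

[3] `<path>` cubic bezier, #ff8800→engrave S208 F2567: (134.10,53.76) → (108.36,38.17) → (72.65,29.41) → (37.94,23.09) → (15.20,14.81)

(bCNC post)
(Date: synthetic)
G21
G90
G0 X55.07 Y136.52
M3 S881
G1 X60.83 Y136.16 F1577
G1 X64.66 Y131.83
G1 X64.30 Y126.07
G1 X59.97 Y122.24
G1 X54.21 Y122.60
G1 X50.38 Y126.93
G1 X50.74 Y132.69
G1 X55.07 Y136.52
M5
G0 X11.53 Y140.64
M3 S881
G1 X100.56 Y140.64 F1577
G1 X100.56 Y120.96
G1 X11.53 Y120.96
G1 X11.53 Y140.64
M5
G0 X134.10 Y53.76
M3 S208
G1 X108.36 Y38.17 F2567
G1 X72.65 Y29.41
G1 X37.94 Y23.09
G1 X15.20 Y14.81
M5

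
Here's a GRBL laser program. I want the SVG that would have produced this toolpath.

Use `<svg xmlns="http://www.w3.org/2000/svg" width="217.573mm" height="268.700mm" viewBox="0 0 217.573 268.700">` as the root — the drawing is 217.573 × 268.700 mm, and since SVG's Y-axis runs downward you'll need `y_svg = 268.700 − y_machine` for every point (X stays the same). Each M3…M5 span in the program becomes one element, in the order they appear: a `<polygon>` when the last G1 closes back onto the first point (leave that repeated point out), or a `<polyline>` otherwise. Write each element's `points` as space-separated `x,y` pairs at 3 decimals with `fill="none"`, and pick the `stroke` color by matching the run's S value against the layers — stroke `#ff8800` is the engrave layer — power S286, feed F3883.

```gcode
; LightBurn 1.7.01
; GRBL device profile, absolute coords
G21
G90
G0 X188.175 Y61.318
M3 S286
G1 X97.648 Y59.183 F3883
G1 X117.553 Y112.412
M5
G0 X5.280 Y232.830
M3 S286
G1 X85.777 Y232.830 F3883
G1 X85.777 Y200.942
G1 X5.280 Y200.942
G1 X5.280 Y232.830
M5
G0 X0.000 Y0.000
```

Each laser-on run becomes one SVG element. Flip Y back into SVG space with y_svg = 268.700 − y_machine. Every run uses S286, so all elements get stroke `#ff8800` (engrave).

Run 1: The run is open, so emit a `<polyline>` with points (Y-flipped): 188.175,207.382 97.648,209.517 117.553,156.288.

Run 2: The run returns to its start, so emit a `<polygon>` with points (Y-flipped): 5.280,35.870 85.777,35.870 85.777,67.758 5.280,67.758.

<svg xmlns="http://www.w3.org/2000/svg" width="217.573mm" height="268.700mm" viewBox="0 0 217.573 268.700">
  <polyline points="188.175,207.382 97.648,209.517 117.553,156.288" fill="none" stroke="#ff8800"/>
  <polygon points="5.280,35.870 85.777,35.870 85.777,67.758 5.280,67.758" fill="none" stroke="#ff8800"/>
</svg>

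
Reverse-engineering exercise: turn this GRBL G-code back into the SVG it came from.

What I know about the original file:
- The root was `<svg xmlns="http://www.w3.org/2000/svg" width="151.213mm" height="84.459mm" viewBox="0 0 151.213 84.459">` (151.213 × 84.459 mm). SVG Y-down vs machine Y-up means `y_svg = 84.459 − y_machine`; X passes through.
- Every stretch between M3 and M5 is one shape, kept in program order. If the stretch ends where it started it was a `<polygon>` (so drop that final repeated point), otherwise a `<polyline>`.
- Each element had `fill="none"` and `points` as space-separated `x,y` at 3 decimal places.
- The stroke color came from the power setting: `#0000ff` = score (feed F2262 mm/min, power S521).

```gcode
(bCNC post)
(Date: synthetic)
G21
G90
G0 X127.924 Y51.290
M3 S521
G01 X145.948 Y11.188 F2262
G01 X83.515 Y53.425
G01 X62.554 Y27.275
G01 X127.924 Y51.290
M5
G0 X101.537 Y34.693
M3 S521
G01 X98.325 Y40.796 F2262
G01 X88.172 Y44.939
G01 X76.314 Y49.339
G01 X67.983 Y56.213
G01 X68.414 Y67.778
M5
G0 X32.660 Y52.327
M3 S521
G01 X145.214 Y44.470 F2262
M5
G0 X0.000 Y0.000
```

<svg xmlns="http://www.w3.org/2000/svg" width="151.213mm" height="84.459mm" viewBox="0 0 151.213 84.459">
  <polygon points="127.924,33.169 145.948,73.271 83.515,31.034 62.554,57.184" fill="none" stroke="#0000ff"/>
  <polyline points="101.537,49.766 98.325,43.663 88.172,39.520 76.314,35.120 67.983,28.246 68.414,16.681" fill="none" stroke="#0000ff"/>
  <polyline points="32.660,32.132 145.214,39.989" fill="none" stroke="#0000ff"/>
</svg>

Each laser-on run becomes one SVG element. Flip Y back into SVG space with y_svg = 84.459 − y_machine. Every run uses S521, so all elements get stroke `#0000ff` (score).

Run 1: The run returns to its start, so emit a `<polygon>` with points (Y-flipped): 127.924,33.169 145.948,73.271 83.515,31.034 62.554,57.184.

Run 2: The run is open, so emit a `<polyline>` with points (Y-flipped): 101.537,49.766 98.325,43.663 88.172,39.520 76.314,35.120 67.983,28.246 68.414,16.681.

Run 3: The run is open, so emit a `<polyline>` with points (Y-flipped): 32.660,32.132 145.214,39.989.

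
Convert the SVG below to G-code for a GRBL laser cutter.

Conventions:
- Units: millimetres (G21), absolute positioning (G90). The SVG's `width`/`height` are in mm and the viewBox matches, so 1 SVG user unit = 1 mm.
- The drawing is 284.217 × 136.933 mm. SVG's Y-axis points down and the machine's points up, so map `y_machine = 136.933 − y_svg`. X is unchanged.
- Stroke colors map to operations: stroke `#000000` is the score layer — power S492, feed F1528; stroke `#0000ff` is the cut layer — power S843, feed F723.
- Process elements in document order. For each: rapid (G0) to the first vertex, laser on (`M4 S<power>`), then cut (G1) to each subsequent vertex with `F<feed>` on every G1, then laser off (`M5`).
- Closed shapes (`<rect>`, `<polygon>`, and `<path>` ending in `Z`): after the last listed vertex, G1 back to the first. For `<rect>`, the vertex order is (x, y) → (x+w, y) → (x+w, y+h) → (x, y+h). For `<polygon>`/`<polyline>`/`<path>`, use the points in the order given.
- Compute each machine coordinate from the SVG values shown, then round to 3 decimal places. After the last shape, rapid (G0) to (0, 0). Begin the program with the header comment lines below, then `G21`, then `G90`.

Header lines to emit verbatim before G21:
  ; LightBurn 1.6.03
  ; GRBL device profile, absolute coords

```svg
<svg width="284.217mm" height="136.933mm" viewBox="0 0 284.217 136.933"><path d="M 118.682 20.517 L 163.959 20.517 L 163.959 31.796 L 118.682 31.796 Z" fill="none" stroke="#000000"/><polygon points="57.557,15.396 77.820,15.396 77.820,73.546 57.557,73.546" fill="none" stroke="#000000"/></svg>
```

viewBox `0 0 284.217 136.933` with mm width/height → 1 unit = 1 mm. Flip: y_m = 136.933 − y_svg.

**Shape 1** — `<path>` rectangle, stroke `#000000` → score (S492, F1528). Machine vertices: (118.682,116.416) → (163.959,116.416) → (163.959,105.137) → (118.682,105.137) → (118.682,116.416). Closed: final G1 returns to the first vertex.

**Shape 2** — `<polygon>` rectangle, stroke `#000000` → score (S492, F1528). Machine vertices: (57.557,121.537) → (77.820,121.537) → (77.820,63.387) → (57.557,63.387) → (57.557,121.537). Closed: final G1 returns to the first vertex.

; LightBurn 1.6.03
; GRBL device profile, absolute coords
G21
G90
G0 X118.682 Y116.416
M4 S492
G1 X163.959 Y116.416 F1528
G1 X163.959 Y105.137 F1528
G1 X118.682 Y105.137 F1528
G1 X118.682 Y116.416 F1528
M5
G0 X57.557 Y121.537
M4 S492
G1 X77.820 Y121.537 F1528
G1 X77.820 Y63.387 F1528
G1 X57.557 Y63.387 F1528
G1 X57.557 Y121.537 F1528
M5
G0 X0.000 Y0.000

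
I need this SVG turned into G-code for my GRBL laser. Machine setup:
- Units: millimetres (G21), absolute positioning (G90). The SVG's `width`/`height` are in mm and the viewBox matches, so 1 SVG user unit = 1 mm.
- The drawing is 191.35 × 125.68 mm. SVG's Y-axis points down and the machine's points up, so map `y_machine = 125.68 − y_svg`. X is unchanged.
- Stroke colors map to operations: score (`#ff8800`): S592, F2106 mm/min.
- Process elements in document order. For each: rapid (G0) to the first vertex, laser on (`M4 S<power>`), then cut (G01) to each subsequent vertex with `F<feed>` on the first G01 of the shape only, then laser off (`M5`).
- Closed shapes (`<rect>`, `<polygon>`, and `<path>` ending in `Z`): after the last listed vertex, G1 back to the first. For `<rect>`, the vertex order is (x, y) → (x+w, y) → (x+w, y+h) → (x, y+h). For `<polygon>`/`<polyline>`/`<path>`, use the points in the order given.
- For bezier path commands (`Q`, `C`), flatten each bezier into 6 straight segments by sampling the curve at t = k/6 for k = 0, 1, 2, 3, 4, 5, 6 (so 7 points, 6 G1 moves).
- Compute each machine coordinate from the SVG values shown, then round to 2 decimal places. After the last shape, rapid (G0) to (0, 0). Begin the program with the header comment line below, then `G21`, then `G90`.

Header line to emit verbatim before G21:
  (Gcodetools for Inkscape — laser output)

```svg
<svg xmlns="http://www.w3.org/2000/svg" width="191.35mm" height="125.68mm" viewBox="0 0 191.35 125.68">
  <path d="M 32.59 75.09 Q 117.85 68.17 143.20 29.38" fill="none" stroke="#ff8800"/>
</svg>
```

viewBox `0 0 191.35 125.68` with mm width/height → 1 unit = 1 mm. Flip: y_m = 125.68 − y_svg.

**Shape 1** — `<path>` quadratic bezier, stroke `#ff8800` → score (S592, F2106). Control points (SVG): P0=(32.59,75.09), P1=(117.85,68.17), P2=(143.20,29.38); sampled at t=k/6. Machine vertices: (32.59,50.59) → (59.35,53.78) → (82.77,58.74) → (102.87,65.48) → (119.64,73.98) → (133.09,84.26) → (143.20,96.30). Open path.

(Gcodetools for Inkscape — laser output)
G21
G90
G0 X32.59 Y50.59
M4 S592
G01 X59.35 Y53.78 F2106
G01 X82.77 Y58.74
G01 X102.87 Y65.48
G01 X119.64 Y73.98
G01 X133.09 Y84.26
G01 X143.20 Y96.30
M5
G0 X0.00 Y0.00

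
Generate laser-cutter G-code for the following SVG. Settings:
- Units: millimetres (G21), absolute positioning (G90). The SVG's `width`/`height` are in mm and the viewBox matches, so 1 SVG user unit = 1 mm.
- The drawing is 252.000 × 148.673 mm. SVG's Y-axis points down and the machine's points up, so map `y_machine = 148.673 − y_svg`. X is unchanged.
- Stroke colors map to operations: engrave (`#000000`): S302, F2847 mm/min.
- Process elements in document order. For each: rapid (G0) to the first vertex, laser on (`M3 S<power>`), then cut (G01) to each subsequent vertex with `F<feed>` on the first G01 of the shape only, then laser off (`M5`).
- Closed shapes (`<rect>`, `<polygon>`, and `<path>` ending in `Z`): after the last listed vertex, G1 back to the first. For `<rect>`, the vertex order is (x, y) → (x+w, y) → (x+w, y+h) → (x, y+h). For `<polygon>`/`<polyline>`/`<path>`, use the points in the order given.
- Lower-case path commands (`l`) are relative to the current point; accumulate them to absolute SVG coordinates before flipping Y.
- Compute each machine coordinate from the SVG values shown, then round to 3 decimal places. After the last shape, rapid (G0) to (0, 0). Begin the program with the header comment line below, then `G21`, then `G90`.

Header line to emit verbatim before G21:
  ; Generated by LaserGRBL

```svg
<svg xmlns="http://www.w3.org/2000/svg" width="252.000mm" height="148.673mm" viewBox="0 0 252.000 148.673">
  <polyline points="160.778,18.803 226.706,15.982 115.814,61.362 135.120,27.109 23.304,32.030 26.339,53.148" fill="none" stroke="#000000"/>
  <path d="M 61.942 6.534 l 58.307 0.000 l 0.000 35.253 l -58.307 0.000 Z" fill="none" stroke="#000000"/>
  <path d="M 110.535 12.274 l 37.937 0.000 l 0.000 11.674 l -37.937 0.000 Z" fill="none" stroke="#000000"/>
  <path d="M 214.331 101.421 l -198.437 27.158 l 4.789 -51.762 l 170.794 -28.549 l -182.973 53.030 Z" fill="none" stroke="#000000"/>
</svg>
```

viewBox `0 0 252.000 148.673` with mm width/height → 1 unit = 1 mm. Flip: y_m = 148.673 − y_svg.

**Shape 1** — `<polyline>` open polyline, stroke `#000000` → engrave (S302, F2847). Machine vertices: (160.778,129.870) → (226.706,132.691) → (115.814,87.311) → (135.120,121.564) → (23.304,116.643) → (26.339,95.525). Open path.

**Shape 2** — `<path>` rectangle, stroke `#000000` → engrave (S302, F2847). Machine vertices: (61.942,142.139) → (120.249,142.139) → (120.249,106.886) → (61.942,106.886) → (61.942,142.139). Closed: final G1 returns to the first vertex.

**Shape 3** — `<path>` rectangle, stroke `#000000` → engrave (S302, F2847). Machine vertices: (110.535,136.399) → (148.472,136.399) → (148.472,124.725) → (110.535,124.725) → (110.535,136.399). Closed: final G1 returns to the first vertex.

**Shape 4** — `<path>` closed polygon, stroke `#000000` → engrave (S302, F2847). Machine vertices: (214.331,47.252) → (15.894,20.094) → (20.683,71.856) → (191.477,100.405) → (8.504,47.375) → (214.331,47.252). Closed: final G1 returns to the first vertex.

; Generated by LaserGRBL
G21
G90
G0 X160.778 Y129.870
M3 S302
G01 X226.706 Y132.691 F2847
G01 X115.814 Y87.311
G01 X135.120 Y121.564
G01 X23.304 Y116.643
G01 X26.339 Y95.525
M5
G0 X61.942 Y142.139
M3 S302
G01 X120.249 Y142.139 F2847
G01 X120.249 Y106.886
G01 X61.942 Y106.886
G01 X61.942 Y142.139
M5
G0 X110.535 Y136.399
M3 S302
G01 X148.472 Y136.399 F2847
G01 X148.472 Y124.725
G01 X110.535 Y124.725
G01 X110.535 Y136.399
M5
G0 X214.331 Y47.252
M3 S302
G01 X15.894 Y20.094 F2847
G01 X20.683 Y71.856
G01 X191.477 Y100.405
G01 X8.504 Y47.375
G01 X214.331 Y47.252
M5
G0 X0.000 Y0.000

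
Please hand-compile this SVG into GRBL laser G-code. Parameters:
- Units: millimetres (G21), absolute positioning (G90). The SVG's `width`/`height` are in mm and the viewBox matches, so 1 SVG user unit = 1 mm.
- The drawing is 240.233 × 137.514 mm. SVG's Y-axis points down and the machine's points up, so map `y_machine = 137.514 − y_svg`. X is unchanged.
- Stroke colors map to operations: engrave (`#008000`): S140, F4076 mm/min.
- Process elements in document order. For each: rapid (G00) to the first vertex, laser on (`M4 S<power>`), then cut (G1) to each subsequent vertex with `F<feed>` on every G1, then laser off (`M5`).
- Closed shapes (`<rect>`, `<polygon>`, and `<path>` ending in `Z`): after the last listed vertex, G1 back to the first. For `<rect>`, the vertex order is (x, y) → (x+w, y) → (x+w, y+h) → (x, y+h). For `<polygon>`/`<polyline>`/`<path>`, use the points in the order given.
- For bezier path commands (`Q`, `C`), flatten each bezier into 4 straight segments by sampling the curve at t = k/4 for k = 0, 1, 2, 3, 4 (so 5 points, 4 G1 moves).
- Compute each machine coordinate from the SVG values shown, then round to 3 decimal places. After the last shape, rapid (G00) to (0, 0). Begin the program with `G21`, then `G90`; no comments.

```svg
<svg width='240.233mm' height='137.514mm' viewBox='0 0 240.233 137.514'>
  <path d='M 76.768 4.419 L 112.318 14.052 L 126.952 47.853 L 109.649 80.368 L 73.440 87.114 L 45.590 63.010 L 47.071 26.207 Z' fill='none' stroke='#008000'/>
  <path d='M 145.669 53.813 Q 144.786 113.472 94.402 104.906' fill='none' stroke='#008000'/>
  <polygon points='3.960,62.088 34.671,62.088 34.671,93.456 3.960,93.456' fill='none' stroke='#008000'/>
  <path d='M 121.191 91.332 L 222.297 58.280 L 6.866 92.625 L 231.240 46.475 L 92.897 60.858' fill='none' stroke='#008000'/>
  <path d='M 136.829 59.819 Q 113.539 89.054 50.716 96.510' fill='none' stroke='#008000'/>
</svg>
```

G21
G90
G00 X76.768 Y133.095
M4 S140
G1 X112.318 Y123.462 F4076
G1 X126.952 Y89.661 F4076
G1 X109.649 Y57.146 F4076
G1 X73.440 Y50.400 F4076
G1 X45.590 Y74.504 F4076
G1 X47.071 Y111.307 F4076
G1 X76.768 Y133.095 F4076
M5
G00 X145.669 Y83.701
M4 S140
G1 X142.134 Y58.136 F4076
G1 X132.411 Y41.098 F4076
G1 X116.500 Y32.589 F4076
G1 X94.402 Y32.608 F4076
M5
G00 X3.960 Y75.426
M4 S140
G1 X34.671 Y75.426 F4076
G1 X34.671 Y44.058 F4076
G1 X3.960 Y44.058 F4076
G1 X3.960 Y75.426 F4076
M5
G00 X121.191 Y46.182
M4 S140
G1 X222.297 Y79.234 F4076
G1 X6.866 Y44.889 F4076
G1 X231.240 Y91.039 F4076
G1 X92.897 Y76.656 F4076
M5
G00 X136.829 Y77.695
M4 S140
G1 X122.713 Y64.439 F4076
G1 X103.656 Y53.905 F4076
G1 X79.657 Y46.093 F4076
G1 X50.716 Y41.004 F4076
M5
G00 X0.000 Y0.000

viewBox `0 0 240.233 137.514` with mm width/height → 1 unit = 1 mm. Flip: y_m = 137.514 − y_svg.

**Shape 1** — `<path>` regular polygon, stroke `#008000` → engrave (S140, F4076). Machine vertices: (76.768,133.095) → (112.318,123.462) → (126.952,89.661) → (109.649,57.146) → (73.440,50.400) → (45.590,74.504) → (47.071,111.307) → (76.768,133.095). Closed: final G1 returns to the first vertex.

**Shape 2** — `<path>` quadratic bezier, stroke `#008000` → engrave (S140, F4076). Control points (SVG): P0=(145.669,53.813), P1=(144.786,113.472), P2=(94.402,104.906); sampled at t=k/4. Machine vertices: (145.669,83.701) → (142.134,58.136) → (132.411,41.098) → (116.500,32.589) → (94.402,32.608). Open path.

**Shape 3** — `<polygon>` rectangle, stroke `#008000` → engrave (S140, F4076). Machine vertices: (3.960,75.426) → (34.671,75.426) → (34.671,44.058) → (3.960,44.058) → (3.960,75.426). Closed: final G1 returns to the first vertex.

**Shape 4** — `<path>` open polyline, stroke `#008000` → engrave (S140, F4076). Machine vertices: (121.191,46.182) → (222.297,79.234) → (6.866,44.889) → (231.240,91.039) → (92.897,76.656). Open path.

**Shape 5** — `<path>` quadratic bezier, stroke `#008000` → engrave (S140, F4076). Control points (SVG): P0=(136.829,59.819), P1=(113.539,89.054), P2=(50.716,96.510); sampled at t=k/4. Machine vertices: (136.829,77.695) → (122.713,64.439) → (103.656,53.905) → (79.657,46.093) → (50.716,41.004). Open path.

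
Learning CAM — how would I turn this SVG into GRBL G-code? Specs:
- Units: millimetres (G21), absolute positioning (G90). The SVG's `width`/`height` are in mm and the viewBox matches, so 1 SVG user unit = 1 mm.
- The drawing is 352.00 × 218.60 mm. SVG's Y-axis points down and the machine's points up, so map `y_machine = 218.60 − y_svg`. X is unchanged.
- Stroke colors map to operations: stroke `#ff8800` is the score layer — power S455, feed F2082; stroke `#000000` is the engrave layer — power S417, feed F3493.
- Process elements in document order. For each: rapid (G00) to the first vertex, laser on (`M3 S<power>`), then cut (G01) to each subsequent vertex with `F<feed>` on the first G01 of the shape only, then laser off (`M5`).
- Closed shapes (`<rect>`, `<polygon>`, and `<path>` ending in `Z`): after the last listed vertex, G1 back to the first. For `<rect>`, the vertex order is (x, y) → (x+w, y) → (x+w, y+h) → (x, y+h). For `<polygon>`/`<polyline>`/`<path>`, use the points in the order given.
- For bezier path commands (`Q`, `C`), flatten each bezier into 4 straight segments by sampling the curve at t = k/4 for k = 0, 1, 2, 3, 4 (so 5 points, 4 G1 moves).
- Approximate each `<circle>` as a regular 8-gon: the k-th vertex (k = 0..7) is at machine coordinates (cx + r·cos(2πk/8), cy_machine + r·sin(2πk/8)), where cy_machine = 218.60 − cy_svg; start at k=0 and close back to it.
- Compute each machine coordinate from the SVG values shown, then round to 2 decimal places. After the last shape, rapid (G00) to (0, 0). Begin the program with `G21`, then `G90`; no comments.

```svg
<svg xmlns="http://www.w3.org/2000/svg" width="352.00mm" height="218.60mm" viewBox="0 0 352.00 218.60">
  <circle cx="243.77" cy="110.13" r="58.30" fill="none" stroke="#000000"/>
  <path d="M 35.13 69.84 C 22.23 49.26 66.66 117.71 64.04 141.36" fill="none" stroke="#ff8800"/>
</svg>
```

G21
G90
G00 X302.07 Y108.47
M3 S417
G01 X284.99 Y149.69 F3493
G01 X243.77 Y166.77
G01 X202.55 Y149.69
G01 X185.47 Y108.47
G01 X202.55 Y67.25
G01 X243.77 Y50.17
G01 X284.99 Y67.25
G01 X302.07 Y108.47
M5
G00 X35.13 Y148.76
M3 S455
G01 X34.57 Y149.59 F2082
G01 X45.73 Y129.59
G01 X58.81 Y101.29
G01 X64.04 Y77.24
M5
G00 X0.00 Y0.00

1 u = 1 mm; y_m = 218.60 − y.

[1] `<circle>` circle, #000000→engrave S417 F3493: (302.07,108.47) → (284.99,149.69) → (243.77,166.77) → (202.55,149.69) → (185.47,108.47) → (202.55,67.25) → (243.77,50.17) → (284.99,67.25) → (302.07,108.47) (closed)

[2] `<path>` cubic bezier, #ff8800→score S455 F2082: (35.13,148.76) → (34.57,149.59) → (45.73,129.59) → (58.81,101.29) → (64.04,77.24)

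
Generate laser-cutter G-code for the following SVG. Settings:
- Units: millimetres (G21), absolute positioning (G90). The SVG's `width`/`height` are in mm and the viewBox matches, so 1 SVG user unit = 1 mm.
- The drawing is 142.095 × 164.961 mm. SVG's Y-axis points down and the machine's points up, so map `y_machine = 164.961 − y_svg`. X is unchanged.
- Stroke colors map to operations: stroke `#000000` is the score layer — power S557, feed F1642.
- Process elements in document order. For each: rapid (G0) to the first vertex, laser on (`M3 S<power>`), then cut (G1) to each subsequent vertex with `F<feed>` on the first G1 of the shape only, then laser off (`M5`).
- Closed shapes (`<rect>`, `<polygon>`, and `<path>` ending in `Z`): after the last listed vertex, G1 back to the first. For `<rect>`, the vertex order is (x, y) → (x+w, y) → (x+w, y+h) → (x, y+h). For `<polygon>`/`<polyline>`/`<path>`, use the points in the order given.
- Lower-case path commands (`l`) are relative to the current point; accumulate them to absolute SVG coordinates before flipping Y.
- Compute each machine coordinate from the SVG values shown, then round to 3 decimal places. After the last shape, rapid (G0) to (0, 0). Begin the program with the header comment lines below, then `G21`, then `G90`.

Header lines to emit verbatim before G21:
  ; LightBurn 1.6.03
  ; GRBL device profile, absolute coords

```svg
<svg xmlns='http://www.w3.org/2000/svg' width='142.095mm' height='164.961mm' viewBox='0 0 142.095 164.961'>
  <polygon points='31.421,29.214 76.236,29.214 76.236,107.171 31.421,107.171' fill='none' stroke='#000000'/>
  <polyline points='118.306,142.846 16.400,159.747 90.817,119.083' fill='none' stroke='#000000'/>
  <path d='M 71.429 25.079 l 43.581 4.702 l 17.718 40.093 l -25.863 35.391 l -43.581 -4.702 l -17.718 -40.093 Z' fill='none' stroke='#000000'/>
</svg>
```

Since the viewBox matches the mm dimensions, user units are millimetres directly. The only transform is the Y-flip y_m = 164.961 − y_svg.

Shape 1 is a rectangle drawn with `<polygon>`. Its stroke #000000 means score at S557, F1642. After flipping Y the toolpath is (31.421,135.747) → (76.236,135.747) → (76.236,57.790) → (31.421,57.790) → (31.421,135.747), returning to the start.

Shape 2 is a open polyline drawn with `<polyline>`. Its stroke #000000 means score at S557, F1642. After flipping Y the toolpath is (118.306,22.115) → (16.400,5.214) → (90.817,45.878).

Shape 3 is a regular polygon drawn with `<path>`. Its stroke #000000 means score at S557, F1642. After flipping Y the toolpath is (71.429,139.882) → (115.010,135.180) → (132.728,95.087) → (106.865,59.696) → (63.284,64.398) → (45.566,104.491) → (71.429,139.882), returning to the start.

; LightBurn 1.6.03
; GRBL device profile, absolute coords
G21
G90
G0 X31.421 Y135.747
M3 S557
G1 X76.236 Y135.747 F1642
G1 X76.236 Y57.790
G1 X31.421 Y57.790
G1 X31.421 Y135.747
M5
G0 X118.306 Y22.115
M3 S557
G1 X16.400 Y5.214 F1642
G1 X90.817 Y45.878
M5
G0 X71.429 Y139.882
M3 S557
G1 X115.010 Y135.180 F1642
G1 X132.728 Y95.087
G1 X106.865 Y59.696
G1 X63.284 Y64.398
G1 X45.566 Y104.491
G1 X71.429 Y139.882
M5
G0 X0.000 Y0.000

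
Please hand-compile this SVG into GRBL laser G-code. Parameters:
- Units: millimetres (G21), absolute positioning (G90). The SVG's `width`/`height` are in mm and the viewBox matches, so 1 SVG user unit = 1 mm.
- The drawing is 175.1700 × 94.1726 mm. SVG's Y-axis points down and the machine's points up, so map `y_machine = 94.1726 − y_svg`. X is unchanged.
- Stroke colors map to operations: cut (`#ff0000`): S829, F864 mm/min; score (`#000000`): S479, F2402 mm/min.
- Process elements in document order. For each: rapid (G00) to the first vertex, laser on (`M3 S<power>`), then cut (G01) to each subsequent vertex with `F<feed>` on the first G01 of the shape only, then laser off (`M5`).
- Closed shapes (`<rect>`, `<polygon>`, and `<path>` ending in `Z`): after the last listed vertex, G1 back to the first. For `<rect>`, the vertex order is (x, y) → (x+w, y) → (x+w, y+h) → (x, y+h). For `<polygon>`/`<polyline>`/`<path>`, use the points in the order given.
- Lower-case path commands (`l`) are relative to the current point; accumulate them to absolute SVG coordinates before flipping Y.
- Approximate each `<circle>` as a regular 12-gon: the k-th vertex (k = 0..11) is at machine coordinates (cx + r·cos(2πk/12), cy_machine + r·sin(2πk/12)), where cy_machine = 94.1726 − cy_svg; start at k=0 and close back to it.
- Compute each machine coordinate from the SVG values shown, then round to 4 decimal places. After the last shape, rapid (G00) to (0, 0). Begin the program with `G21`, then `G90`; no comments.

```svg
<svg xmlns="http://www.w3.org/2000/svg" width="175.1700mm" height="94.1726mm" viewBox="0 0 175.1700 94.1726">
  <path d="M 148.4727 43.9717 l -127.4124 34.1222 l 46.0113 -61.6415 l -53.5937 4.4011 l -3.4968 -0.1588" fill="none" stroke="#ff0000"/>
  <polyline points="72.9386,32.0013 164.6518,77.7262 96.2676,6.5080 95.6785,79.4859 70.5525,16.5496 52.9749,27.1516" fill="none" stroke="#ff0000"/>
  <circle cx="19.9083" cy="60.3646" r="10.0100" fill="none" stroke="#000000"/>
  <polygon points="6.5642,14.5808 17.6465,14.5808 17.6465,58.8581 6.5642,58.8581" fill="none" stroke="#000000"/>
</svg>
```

G21
G90
G00 X148.4727 Y50.2009
M3 S829
G01 X21.0603 Y16.0787 F864
G01 X67.0716 Y77.7202
G01 X13.4779 Y73.3191
G01 X9.9811 Y73.4779
M5
G00 X72.9386 Y62.1713
M3 S829
G01 X164.6518 Y16.4464 F864
G01 X96.2676 Y87.6646
G01 X95.6785 Y14.6867
G01 X70.5525 Y77.6230
G01 X52.9749 Y67.0210
M5
G00 X29.9183 Y33.8080
M3 S479
G01 X28.5772 Y38.8130 F2402
G01 X24.9133 Y42.4769
G01 X19.9083 Y43.8180
G01 X14.9033 Y42.4769
G01 X11.2394 Y38.8130
G01 X9.8983 Y33.8080
G01 X11.2394 Y28.8030
G01 X14.9033 Y25.1391
G01 X19.9083 Y23.7980
G01 X24.9133 Y25.1391
G01 X28.5772 Y28.8030
G01 X29.9183 Y33.8080
M5
G00 X6.5642 Y79.5918
M3 S479
G01 X17.6465 Y79.5918 F2402
G01 X17.6465 Y35.3145
G01 X6.5642 Y35.3145
G01 X6.5642 Y79.5918
M5
G00 X0.0000 Y0.0000

Since the viewBox matches the mm dimensions, user units are millimetres directly. The only transform is the Y-flip y_m = 94.1726 − y_svg.

Shape 1 is a open polyline drawn with `<path>`. Its stroke #ff0000 means cut at S829, F864. After flipping Y the toolpath is (148.4727,50.2009) → (21.0603,16.0787) → (67.0716,77.7202) → (13.4779,73.3191) → (9.9811,73.4779).

Shape 2 is a open polyline drawn with `<polyline>`. Its stroke #ff0000 means cut at S829, F864. After flipping Y the toolpath is (72.9386,62.1713) → (164.6518,16.4464) → (96.2676,87.6646) → (95.6785,14.6867) → (70.5525,77.6230) → (52.9749,67.0210).

Shape 3 is a circle drawn with `<circle>`. Its stroke #000000 means score at S479, F2402. After flipping Y the toolpath is (29.9183,33.8080) → (28.5772,38.8130) → (24.9133,42.4769) → (19.9083,43.8180) → (14.9033,42.4769) → (11.2394,38.8130) → (9.8983,33.8080) → (11.2394,28.8030) → (14.9033,25.1391) → (19.9083,23.7980) → (24.9133,25.1391) → (28.5772,28.8030) → (29.9183,33.8080), returning to the start.

Shape 4 is a rectangle drawn with `<polygon>`. Its stroke #000000 means score at S479, F2402. After flipping Y the toolpath is (6.5642,79.5918) → (17.6465,79.5918) → (17.6465,35.3145) → (6.5642,35.3145) → (6.5642,79.5918), returning to the start.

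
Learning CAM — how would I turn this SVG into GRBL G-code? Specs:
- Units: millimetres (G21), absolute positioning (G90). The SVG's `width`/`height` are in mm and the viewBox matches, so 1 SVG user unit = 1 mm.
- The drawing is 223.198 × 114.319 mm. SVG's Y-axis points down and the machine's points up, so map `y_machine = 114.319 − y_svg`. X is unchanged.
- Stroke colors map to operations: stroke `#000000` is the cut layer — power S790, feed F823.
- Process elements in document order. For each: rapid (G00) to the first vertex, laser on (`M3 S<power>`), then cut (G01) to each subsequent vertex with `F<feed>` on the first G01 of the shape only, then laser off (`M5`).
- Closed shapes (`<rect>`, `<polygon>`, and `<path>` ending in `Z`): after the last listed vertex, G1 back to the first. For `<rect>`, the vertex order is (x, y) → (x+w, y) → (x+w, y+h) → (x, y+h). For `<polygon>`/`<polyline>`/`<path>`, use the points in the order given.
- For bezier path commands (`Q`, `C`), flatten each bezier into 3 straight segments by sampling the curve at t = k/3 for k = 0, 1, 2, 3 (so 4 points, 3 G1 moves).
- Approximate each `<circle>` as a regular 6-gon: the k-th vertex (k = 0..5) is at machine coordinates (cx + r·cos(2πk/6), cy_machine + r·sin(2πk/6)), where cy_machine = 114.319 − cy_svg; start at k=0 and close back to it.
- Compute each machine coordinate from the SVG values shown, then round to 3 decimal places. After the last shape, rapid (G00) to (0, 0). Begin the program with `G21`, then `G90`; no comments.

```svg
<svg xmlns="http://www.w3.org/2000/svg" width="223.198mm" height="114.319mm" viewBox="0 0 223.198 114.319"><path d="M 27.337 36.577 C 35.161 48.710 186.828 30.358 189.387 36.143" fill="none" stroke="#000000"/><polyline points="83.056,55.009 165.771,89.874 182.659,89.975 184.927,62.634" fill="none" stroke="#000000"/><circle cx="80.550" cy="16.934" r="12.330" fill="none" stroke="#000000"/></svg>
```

G21
G90
G00 X27.337 Y77.742
M3 S790
G01 X72.259 Y73.748 F823
G01 X147.975 Y77.938
G01 X189.387 Y78.176
M5
G00 X83.056 Y59.310
M3 S790
G01 X165.771 Y24.445 F823
G01 X182.659 Y24.344
G01 X184.927 Y51.685
M5
G00 X92.880 Y97.385
M3 S790
G01 X86.715 Y108.063 F823
G01 X74.385 Y108.063
G01 X68.220 Y97.385
G01 X74.385 Y86.707
G01 X86.715 Y86.707
G01 X92.880 Y97.385
M5
G00 X0.000 Y0.000

viewBox `0 0 223.198 114.319` with mm width/height → 1 unit = 1 mm. Flip: y_m = 114.319 − y_svg.

**Shape 1** — `<path>` cubic bezier, stroke `#000000` → cut (S790, F823). Control points (SVG): P0=(27.337,36.577), P1=(35.161,48.710), P2=(186.828,30.358), P3=(189.387,36.143); sampled at t=k/3. Machine vertices: (27.337,77.742) → (72.259,73.748) → (147.975,77.938) → (189.387,78.176). Open path.

**Shape 2** — `<polyline>` open polyline, stroke `#000000` → cut (S790, F823). Machine vertices: (83.056,59.310) → (165.771,24.445) → (182.659,24.344) → (184.927,51.685). Open path.

**Shape 3** — `<circle>` circle, stroke `#000000` → cut (S790, F823). Machine vertices: (92.880,97.385) → (86.715,108.063) → (74.385,108.063) → (68.220,97.385) → (74.385,86.707) → (86.715,86.707) → (92.880,97.385). Closed: final G1 returns to the first vertex.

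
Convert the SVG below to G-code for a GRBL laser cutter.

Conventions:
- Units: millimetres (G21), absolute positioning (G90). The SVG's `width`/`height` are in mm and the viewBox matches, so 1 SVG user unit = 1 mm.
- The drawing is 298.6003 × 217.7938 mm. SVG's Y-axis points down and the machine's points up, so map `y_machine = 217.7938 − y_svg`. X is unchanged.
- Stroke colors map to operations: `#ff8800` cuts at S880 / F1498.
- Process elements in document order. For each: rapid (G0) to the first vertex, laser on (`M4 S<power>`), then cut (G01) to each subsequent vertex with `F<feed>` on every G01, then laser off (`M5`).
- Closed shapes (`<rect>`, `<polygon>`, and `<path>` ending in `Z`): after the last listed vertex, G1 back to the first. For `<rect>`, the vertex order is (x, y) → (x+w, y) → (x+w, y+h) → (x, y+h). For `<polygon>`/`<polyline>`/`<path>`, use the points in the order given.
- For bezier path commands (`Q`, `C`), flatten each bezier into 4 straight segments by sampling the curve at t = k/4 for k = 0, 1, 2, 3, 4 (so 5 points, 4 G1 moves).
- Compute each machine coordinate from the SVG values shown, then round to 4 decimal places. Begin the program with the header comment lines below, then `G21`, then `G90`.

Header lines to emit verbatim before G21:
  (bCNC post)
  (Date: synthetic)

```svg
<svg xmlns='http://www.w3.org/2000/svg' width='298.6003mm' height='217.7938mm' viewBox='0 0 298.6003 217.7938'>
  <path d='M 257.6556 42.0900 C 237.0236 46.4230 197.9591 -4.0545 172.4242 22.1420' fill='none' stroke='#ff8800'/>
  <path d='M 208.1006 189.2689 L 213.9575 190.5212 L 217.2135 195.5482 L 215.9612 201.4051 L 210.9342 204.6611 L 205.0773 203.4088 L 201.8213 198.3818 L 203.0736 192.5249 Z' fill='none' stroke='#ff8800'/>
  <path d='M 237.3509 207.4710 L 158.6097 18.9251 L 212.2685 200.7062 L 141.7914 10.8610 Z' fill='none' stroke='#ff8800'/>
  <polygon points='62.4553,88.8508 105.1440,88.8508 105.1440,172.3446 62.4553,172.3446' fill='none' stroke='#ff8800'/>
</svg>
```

(bCNC post)
(Date: synthetic)
G21
G90
G0 X257.6556 Y175.7038
M4 S880
G01 X239.2249 Y180.6766 F1498
G01 X216.8785 Y193.8766 F1498
G01 X193.6128 Y202.9772 F1498
G01 X172.4242 Y195.6518 F1498
M5
G0 X208.1006 Y28.5249
M4 S880
G01 X213.9575 Y27.2726 F1498
G01 X217.2135 Y22.2456 F1498
G01 X215.9612 Y16.3887 F1498
G01 X210.9342 Y13.1327 F1498
G01 X205.0773 Y14.3850 F1498
G01 X201.8213 Y19.4120 F1498
G01 X203.0736 Y25.2689 F1498
G01 X208.1006 Y28.5249 F1498
M5
G0 X237.3509 Y10.3228
M4 S880
G01 X158.6097 Y198.8687 F1498
G01 X212.2685 Y17.0876 F1498
G01 X141.7914 Y206.9328 F1498
G01 X237.3509 Y10.3228 F1498
M5
G0 X62.4553 Y128.9430
M4 S880
G01 X105.1440 Y128.9430 F1498
G01 X105.1440 Y45.4492 F1498
G01 X62.4553 Y45.4492 F1498
G01 X62.4553 Y128.9430 F1498
M5

1 u = 1 mm; y_m = 217.7938 − y.

[1] `<path>` cubic bezier, #ff8800→cut S880 F1498: (257.6556,175.7038) → (239.2249,180.6766) → (216.8785,193.8766) → (193.6128,202.9772) → (172.4242,195.6518)

[2] `<path>` regular polygon, #ff8800→cut S880 F1498: (208.1006,28.5249) → (213.9575,27.2726) → (217.2135,22.2456) → (215.9612,16.3887) → (210.9342,13.1327) → (205.0773,14.3850) → (201.8213,19.4120) → (203.0736,25.2689) → (208.1006,28.5249) (closed)

[3] `<path>` closed polygon, #ff8800→cut S880 F1498: (237.3509,10.3228) → (158.6097,198.8687) → (212.2685,17.0876) → (141.7914,206.9328) → (237.3509,10.3228) (closed)

[4] `<polygon>` rectangle, #ff8800→cut S880 F1498: (62.4553,128.9430) → (105.1440,128.9430) → (105.1440,45.4492) → (62.4553,45.4492) → (62.4553,128.9430) (closed)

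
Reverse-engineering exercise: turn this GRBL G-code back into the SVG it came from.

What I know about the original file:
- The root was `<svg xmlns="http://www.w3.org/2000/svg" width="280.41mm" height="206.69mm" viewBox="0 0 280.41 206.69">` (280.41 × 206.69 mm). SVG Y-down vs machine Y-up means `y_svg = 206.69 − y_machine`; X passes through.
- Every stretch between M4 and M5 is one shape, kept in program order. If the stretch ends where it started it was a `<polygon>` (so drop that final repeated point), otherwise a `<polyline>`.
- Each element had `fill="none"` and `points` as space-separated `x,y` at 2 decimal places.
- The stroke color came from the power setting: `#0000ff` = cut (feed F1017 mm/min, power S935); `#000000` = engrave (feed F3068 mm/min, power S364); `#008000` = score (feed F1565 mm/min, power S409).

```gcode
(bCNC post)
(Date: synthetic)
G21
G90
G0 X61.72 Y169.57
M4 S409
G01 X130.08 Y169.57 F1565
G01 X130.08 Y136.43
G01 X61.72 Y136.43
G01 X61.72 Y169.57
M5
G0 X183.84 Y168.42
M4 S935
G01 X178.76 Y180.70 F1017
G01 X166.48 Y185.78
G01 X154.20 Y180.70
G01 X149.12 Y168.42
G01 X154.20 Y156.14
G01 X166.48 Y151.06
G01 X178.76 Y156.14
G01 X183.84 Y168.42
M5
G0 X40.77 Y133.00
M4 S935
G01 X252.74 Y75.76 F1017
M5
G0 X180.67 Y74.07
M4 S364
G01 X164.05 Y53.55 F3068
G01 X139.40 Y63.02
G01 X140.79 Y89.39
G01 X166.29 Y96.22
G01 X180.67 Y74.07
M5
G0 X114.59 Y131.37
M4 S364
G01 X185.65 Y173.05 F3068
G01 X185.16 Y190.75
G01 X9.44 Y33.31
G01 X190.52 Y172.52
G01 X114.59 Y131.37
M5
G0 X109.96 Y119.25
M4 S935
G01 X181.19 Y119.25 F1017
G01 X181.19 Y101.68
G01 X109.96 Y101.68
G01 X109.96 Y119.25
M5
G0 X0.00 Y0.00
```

<svg xmlns="http://www.w3.org/2000/svg" width="280.41mm" height="206.69mm" viewBox="0 0 280.41 206.69">
  <polygon points="61.72,37.12 130.08,37.12 130.08,70.26 61.72,70.26" fill="none" stroke="#008000"/>
  <polygon points="183.84,38.27 178.76,25.99 166.48,20.91 154.20,25.99 149.12,38.27 154.20,50.55 166.48,55.63 178.76,50.55" fill="none" stroke="#0000ff"/>
  <polyline points="40.77,73.69 252.74,130.93" fill="none" stroke="#0000ff"/>
  <polygon points="180.67,132.62 164.05,153.14 139.40,143.67 140.79,117.30 166.29,110.47" fill="none" stroke="#000000"/>
  <polygon points="114.59,75.32 185.65,33.64 185.16,15.94 9.44,173.38 190.52,34.17" fill="none" stroke="#000000"/>
  <polygon points="109.96,87.44 181.19,87.44 181.19,105.01 109.96,105.01" fill="none" stroke="#0000ff"/>
</svg>

Each laser-on run becomes one SVG element. Flip Y back into SVG space with y_svg = 206.69 − y_machine.

Run 1: power S409 maps to stroke `#008000` (score). The run returns to its start, so emit a `<polygon>` with points (Y-flipped): 61.72,37.12 130.08,37.12 130.08,70.26 61.72,70.26.

Run 2: power S935 maps to stroke `#0000ff` (cut). The run returns to its start, so emit a `<polygon>` with points (Y-flipped): 183.84,38.27 178.76,25.99 166.48,20.91 154.20,25.99 149.12,38.27 154.20,50.55 166.48,55.63 178.76,50.55.

Run 3: the run's S935 means `#0000ff` (cut). The run is open, so emit a `<polyline>` with points (Y-flipped): 40.77,73.69 252.74,130.93.

Run 4: power S364 maps to stroke `#000000` (engrave). The run returns to its start, so emit a `<polygon>` with points (Y-flipped): 180.67,132.62 164.05,153.14 139.40,143.67 140.79,117.30 166.29,110.47.

Run 5: the run's S364 means `#000000` (engrave). The run returns to its start, so emit a `<polygon>` with points (Y-flipped): 114.59,75.32 185.65,33.64 185.16,15.94 9.44,173.38 190.52,34.17.

Run 6: S935 ⇒ cut layer `#0000ff`. The run returns to its start, so emit a `<polygon>` with points (Y-flipped): 109.96,87.44 181.19,87.44 181.19,105.01 109.96,105.01.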